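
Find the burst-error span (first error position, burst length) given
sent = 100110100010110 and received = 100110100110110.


XOR: 000000000100000

Burst at position 9, length 1


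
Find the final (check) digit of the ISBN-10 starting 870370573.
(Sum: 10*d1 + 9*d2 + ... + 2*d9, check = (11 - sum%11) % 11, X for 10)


Weighted sum: 253
253 mod 11 = 0

Check digit: 0


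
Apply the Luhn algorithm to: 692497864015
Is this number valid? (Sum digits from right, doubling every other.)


Luhn sum = 64
64 mod 10 = 4

Invalid (Luhn sum mod 10 = 4)


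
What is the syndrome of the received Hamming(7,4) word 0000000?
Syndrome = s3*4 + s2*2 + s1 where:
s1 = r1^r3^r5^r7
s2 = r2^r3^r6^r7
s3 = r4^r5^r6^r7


s1=0, s2=0, s3=0

Syndrome = 0 (no error)


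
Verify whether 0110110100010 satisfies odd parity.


Number of 1s: 6

No, parity error (6 ones)


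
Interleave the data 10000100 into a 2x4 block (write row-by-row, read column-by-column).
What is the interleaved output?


Matrix:
  1000
  0100
Read columns: 10010000

10010000


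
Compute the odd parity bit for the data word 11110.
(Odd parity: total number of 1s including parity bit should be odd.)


Number of 1s in data: 4
Parity bit: 1

1


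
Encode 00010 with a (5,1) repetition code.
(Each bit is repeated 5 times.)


Each bit -> 5 copies

0000000000000001111100000


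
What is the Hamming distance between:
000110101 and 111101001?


XOR: 111011100
Count of 1s: 6

6


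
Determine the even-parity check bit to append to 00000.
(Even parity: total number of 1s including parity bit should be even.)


Number of 1s in data: 0
Parity bit: 0

0


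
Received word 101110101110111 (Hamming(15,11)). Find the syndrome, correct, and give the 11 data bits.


Syndrome = 0: no error detected

Data: 11011110111 (no errors)


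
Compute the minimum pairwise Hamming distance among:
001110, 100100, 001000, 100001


Comparing all pairs, minimum distance: 2
Can detect 1 errors, correct 0 errors

2


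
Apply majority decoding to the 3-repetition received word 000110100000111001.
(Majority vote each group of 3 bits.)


Groups: 000, 110, 100, 000, 111, 001
Majority votes: 010010

010010


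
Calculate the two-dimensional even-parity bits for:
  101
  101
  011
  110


Row parities: 0000
Column parities: 101

Row P: 0000, Col P: 101, Corner: 0


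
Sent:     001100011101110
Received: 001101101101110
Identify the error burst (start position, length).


XOR: 000001110000000

Burst at position 5, length 3


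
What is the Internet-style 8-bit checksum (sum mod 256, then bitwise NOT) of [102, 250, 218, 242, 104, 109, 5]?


Sum = 1030 mod 256 = 6
Complement = 249

249


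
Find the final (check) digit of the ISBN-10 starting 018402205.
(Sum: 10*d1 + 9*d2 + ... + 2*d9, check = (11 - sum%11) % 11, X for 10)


Weighted sum: 129
129 mod 11 = 8

Check digit: 3


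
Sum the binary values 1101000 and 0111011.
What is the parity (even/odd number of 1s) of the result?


1101000 = 104
0111011 = 59
Sum = 163 = 10100011
1s count = 4

even parity (4 ones in 10100011)


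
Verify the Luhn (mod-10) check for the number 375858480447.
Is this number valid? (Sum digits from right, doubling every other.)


Luhn sum = 66
66 mod 10 = 6

Invalid (Luhn sum mod 10 = 6)


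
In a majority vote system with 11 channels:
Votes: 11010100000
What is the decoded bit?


Ones: 4 out of 11
Threshold: 6

0 (4/11 voted 1)


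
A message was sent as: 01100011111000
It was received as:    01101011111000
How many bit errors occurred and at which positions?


XOR: 00001000000000

1 error(s) at position(s): 4


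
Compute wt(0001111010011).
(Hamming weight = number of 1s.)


Counting 1s in 0001111010011

7


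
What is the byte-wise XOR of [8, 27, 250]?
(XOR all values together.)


XOR chain: 8 ^ 27 ^ 250 = 233

233


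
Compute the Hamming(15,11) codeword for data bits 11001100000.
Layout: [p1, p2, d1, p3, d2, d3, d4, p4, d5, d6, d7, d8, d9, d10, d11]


Parity bits: p1=1, p2=0, p3=1, p4=0

101110001100000


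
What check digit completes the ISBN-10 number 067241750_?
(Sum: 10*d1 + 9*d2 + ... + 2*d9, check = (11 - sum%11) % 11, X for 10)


Weighted sum: 196
196 mod 11 = 9

Check digit: 2


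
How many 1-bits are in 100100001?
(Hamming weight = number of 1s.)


Counting 1s in 100100001

3


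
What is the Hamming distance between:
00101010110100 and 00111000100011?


XOR: 00010010010111
Count of 1s: 6

6


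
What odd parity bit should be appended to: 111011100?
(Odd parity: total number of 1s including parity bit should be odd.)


Number of 1s in data: 6
Parity bit: 1

1


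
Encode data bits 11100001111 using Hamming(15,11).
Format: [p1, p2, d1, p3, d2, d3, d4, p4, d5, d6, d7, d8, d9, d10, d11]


Parity bits: p1=0, p2=0, p3=0, p4=0

001011000001111


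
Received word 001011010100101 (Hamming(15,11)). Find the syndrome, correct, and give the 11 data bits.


Syndrome = 0: no error detected

Data: 11100100101 (no errors)


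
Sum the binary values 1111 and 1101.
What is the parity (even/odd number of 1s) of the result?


1111 = 15
1101 = 13
Sum = 28 = 11100
1s count = 3

odd parity (3 ones in 11100)


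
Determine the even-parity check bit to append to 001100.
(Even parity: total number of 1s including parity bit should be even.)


Number of 1s in data: 2
Parity bit: 0

0


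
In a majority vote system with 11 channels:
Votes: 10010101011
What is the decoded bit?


Ones: 6 out of 11
Threshold: 6

1 (6/11 voted 1)


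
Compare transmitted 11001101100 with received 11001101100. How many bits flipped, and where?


XOR: 00000000000

0 errors (received matches sent)


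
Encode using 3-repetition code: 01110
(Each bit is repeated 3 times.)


Each bit -> 3 copies

000111111111000


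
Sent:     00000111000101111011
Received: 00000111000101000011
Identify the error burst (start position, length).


XOR: 00000000000000111000

Burst at position 14, length 3


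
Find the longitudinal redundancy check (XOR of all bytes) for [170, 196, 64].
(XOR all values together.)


XOR chain: 170 ^ 196 ^ 64 = 46

46


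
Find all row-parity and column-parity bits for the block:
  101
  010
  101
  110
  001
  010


Row parities: 010011
Column parities: 111

Row P: 010011, Col P: 111, Corner: 1


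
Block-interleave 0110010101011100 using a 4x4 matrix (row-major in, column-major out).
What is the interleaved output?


Matrix:
  0110
  0101
  0101
  1100
Read columns: 0001111110000110

0001111110000110


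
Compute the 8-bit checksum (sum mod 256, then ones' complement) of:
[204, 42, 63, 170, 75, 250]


Sum = 804 mod 256 = 36
Complement = 219

219


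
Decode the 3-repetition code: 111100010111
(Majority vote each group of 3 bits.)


Groups: 111, 100, 010, 111
Majority votes: 1001

1001


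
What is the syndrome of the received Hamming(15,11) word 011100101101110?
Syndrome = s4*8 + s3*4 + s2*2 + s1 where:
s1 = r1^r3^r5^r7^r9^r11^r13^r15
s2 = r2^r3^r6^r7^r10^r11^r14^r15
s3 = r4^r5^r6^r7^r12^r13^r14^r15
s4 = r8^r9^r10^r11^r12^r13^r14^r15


s1=0, s2=1, s3=1, s4=1

Syndrome = 14 (error at position 14)


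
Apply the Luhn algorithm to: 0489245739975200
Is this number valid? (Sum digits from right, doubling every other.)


Luhn sum = 70
70 mod 10 = 0

Valid (Luhn sum mod 10 = 0)


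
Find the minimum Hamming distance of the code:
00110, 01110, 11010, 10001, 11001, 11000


Comparing all pairs, minimum distance: 1
Can detect 0 errors, correct 0 errors

1


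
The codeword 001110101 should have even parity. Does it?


Number of 1s: 5

No, parity error (5 ones)


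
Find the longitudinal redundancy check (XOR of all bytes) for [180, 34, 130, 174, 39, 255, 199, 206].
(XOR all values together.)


XOR chain: 180 ^ 34 ^ 130 ^ 174 ^ 39 ^ 255 ^ 199 ^ 206 = 107

107


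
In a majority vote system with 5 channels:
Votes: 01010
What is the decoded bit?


Ones: 2 out of 5
Threshold: 3

0 (2/5 voted 1)


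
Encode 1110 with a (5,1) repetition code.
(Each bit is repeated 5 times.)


Each bit -> 5 copies

11111111111111100000


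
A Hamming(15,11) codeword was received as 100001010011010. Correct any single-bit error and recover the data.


Syndrome = 6: error at position 6

Data: 00000011010 (corrected bit 6)


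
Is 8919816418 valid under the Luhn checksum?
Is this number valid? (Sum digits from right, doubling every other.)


Luhn sum = 52
52 mod 10 = 2

Invalid (Luhn sum mod 10 = 2)


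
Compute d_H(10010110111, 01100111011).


XOR: 11110001100
Count of 1s: 6

6


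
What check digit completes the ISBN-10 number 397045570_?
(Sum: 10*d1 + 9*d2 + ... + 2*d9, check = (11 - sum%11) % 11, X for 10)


Weighted sum: 257
257 mod 11 = 4

Check digit: 7


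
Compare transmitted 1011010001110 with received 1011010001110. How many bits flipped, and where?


XOR: 0000000000000

0 errors (received matches sent)


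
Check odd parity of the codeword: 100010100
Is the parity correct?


Number of 1s: 3

Yes, parity is correct (3 ones)


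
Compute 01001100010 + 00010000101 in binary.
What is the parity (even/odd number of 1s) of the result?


01001100010 = 610
00010000101 = 133
Sum = 743 = 1011100111
1s count = 7

odd parity (7 ones in 1011100111)


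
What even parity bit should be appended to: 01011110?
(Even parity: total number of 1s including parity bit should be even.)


Number of 1s in data: 5
Parity bit: 1

1


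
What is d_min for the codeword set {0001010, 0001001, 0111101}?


Comparing all pairs, minimum distance: 2
Can detect 1 errors, correct 0 errors

2


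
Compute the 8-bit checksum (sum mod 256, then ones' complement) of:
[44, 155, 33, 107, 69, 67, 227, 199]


Sum = 901 mod 256 = 133
Complement = 122

122


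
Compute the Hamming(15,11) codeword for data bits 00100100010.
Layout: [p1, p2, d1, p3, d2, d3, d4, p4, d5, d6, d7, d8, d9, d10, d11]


Parity bits: p1=0, p2=1, p3=0, p4=0

010001000100010


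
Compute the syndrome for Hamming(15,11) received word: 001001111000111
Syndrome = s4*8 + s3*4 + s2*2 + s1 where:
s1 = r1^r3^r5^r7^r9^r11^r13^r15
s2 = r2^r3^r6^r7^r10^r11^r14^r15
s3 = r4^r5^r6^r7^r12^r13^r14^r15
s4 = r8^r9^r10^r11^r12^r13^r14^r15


s1=1, s2=1, s3=1, s4=1

Syndrome = 15 (error at position 15)


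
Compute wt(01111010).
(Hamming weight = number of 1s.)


Counting 1s in 01111010

5


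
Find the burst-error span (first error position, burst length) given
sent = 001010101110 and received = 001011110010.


XOR: 000001011100

Burst at position 5, length 5


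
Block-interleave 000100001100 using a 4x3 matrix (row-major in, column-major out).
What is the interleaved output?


Matrix:
  000
  100
  001
  100
Read columns: 010100000010

010100000010


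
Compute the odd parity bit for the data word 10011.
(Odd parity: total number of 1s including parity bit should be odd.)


Number of 1s in data: 3
Parity bit: 0

0


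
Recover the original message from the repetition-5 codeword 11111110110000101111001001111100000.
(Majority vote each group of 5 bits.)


Groups: 11111, 11011, 00001, 01111, 00100, 11111, 00000
Majority votes: 1101010

1101010


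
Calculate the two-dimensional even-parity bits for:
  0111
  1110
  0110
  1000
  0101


Row parities: 11010
Column parities: 0010

Row P: 11010, Col P: 0010, Corner: 1


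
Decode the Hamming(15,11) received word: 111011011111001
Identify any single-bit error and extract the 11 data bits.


Syndrome = 0: no error detected

Data: 11101111001 (no errors)


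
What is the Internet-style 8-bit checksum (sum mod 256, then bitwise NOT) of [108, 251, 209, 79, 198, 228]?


Sum = 1073 mod 256 = 49
Complement = 206

206


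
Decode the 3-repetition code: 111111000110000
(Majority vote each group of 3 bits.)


Groups: 111, 111, 000, 110, 000
Majority votes: 11010

11010


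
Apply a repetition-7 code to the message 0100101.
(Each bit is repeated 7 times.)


Each bit -> 7 copies

0000000111111100000000000000111111100000001111111


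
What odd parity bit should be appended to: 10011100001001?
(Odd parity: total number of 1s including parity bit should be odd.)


Number of 1s in data: 6
Parity bit: 1

1


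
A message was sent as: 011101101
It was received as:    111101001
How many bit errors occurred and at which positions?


XOR: 100000100

2 error(s) at position(s): 0, 6


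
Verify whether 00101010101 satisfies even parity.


Number of 1s: 5

No, parity error (5 ones)


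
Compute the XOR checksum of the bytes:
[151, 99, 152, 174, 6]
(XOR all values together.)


XOR chain: 151 ^ 99 ^ 152 ^ 174 ^ 6 = 196

196


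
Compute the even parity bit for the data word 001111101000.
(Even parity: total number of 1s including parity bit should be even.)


Number of 1s in data: 6
Parity bit: 0

0


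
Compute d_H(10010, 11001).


XOR: 01011
Count of 1s: 3

3


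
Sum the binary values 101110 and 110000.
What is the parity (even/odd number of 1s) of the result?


101110 = 46
110000 = 48
Sum = 94 = 1011110
1s count = 5

odd parity (5 ones in 1011110)


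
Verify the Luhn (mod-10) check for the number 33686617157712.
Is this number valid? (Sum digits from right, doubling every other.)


Luhn sum = 61
61 mod 10 = 1

Invalid (Luhn sum mod 10 = 1)


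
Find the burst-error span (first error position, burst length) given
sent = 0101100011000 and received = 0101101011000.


XOR: 0000001000000

Burst at position 6, length 1


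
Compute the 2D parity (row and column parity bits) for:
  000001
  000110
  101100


Row parities: 101
Column parities: 101011

Row P: 101, Col P: 101011, Corner: 0


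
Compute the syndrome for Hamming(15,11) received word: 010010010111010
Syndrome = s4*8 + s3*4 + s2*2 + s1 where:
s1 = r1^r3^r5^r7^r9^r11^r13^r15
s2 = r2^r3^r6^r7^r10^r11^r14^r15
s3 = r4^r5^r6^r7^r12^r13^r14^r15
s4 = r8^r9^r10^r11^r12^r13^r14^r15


s1=0, s2=0, s3=1, s4=1

Syndrome = 12 (error at position 12)


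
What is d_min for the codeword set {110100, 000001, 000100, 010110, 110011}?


Comparing all pairs, minimum distance: 2
Can detect 1 errors, correct 0 errors

2


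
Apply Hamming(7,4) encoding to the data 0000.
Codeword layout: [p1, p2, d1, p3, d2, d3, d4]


Parity bits: p1=0, p2=0, p3=0

0000000


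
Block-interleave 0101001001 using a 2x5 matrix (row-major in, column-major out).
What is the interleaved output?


Matrix:
  01010
  01001
Read columns: 0011001001

0011001001


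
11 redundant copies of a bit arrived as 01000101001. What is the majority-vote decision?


Ones: 4 out of 11
Threshold: 6

0 (4/11 voted 1)


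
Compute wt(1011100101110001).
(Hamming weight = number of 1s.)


Counting 1s in 1011100101110001

9


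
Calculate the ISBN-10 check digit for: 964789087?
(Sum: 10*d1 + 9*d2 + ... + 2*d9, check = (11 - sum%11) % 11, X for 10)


Weighted sum: 356
356 mod 11 = 4

Check digit: 7


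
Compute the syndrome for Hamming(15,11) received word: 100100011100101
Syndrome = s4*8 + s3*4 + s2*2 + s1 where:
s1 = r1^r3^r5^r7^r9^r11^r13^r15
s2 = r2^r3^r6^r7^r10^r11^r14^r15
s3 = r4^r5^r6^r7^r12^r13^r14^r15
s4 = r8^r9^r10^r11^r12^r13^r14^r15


s1=0, s2=0, s3=1, s4=1

Syndrome = 12 (error at position 12)


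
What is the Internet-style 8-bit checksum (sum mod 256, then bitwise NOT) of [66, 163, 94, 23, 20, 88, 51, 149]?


Sum = 654 mod 256 = 142
Complement = 113

113


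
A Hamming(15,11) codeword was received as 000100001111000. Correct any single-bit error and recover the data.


Syndrome = 0: no error detected

Data: 00001111000 (no errors)


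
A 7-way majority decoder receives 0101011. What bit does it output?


Ones: 4 out of 7
Threshold: 4

1 (4/7 voted 1)


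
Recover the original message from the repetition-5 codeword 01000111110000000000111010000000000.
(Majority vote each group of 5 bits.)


Groups: 01000, 11111, 00000, 00000, 11101, 00000, 00000
Majority votes: 0100100

0100100


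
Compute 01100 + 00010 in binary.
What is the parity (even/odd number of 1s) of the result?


01100 = 12
00010 = 2
Sum = 14 = 1110
1s count = 3

odd parity (3 ones in 1110)


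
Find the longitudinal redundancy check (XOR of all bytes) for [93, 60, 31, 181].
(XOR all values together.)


XOR chain: 93 ^ 60 ^ 31 ^ 181 = 203

203


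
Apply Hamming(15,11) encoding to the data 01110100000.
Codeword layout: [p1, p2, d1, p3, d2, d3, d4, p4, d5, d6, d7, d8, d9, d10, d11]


Parity bits: p1=0, p2=1, p3=1, p4=1

010111110100000


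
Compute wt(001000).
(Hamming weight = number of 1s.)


Counting 1s in 001000

1


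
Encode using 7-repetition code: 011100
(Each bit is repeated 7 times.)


Each bit -> 7 copies

000000011111111111111111111100000000000000


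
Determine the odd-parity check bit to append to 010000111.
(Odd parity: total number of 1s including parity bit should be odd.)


Number of 1s in data: 4
Parity bit: 1

1


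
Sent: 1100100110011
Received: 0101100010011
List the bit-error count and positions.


XOR: 1001000100000

3 error(s) at position(s): 0, 3, 7


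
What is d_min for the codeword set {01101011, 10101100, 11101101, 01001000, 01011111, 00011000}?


Comparing all pairs, minimum distance: 2
Can detect 1 errors, correct 0 errors

2


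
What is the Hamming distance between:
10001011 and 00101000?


XOR: 10100011
Count of 1s: 4

4


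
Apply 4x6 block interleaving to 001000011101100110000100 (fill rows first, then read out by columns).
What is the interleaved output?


Matrix:
  001000
  011101
  100110
  000100
Read columns: 001001001100011100100100

001001001100011100100100


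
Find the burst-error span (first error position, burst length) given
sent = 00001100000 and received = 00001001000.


XOR: 00000101000

Burst at position 5, length 3


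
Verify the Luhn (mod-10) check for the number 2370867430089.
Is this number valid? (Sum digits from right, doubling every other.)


Luhn sum = 60
60 mod 10 = 0

Valid (Luhn sum mod 10 = 0)


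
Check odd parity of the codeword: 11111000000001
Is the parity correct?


Number of 1s: 6

No, parity error (6 ones)


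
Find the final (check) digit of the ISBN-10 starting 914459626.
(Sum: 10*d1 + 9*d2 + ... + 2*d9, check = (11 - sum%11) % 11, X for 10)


Weighted sum: 276
276 mod 11 = 1

Check digit: X


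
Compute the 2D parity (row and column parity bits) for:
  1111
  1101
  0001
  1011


Row parities: 0111
Column parities: 1000

Row P: 0111, Col P: 1000, Corner: 1


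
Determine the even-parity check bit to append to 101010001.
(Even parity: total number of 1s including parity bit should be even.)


Number of 1s in data: 4
Parity bit: 0

0


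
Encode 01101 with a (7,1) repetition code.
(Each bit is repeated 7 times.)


Each bit -> 7 copies

00000001111111111111100000001111111


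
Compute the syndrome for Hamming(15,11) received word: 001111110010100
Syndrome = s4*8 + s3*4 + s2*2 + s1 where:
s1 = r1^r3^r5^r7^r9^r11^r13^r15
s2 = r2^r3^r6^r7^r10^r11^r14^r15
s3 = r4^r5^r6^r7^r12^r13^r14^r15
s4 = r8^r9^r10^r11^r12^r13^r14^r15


s1=1, s2=0, s3=1, s4=1

Syndrome = 13 (error at position 13)


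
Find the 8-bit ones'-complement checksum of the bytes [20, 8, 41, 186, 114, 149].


Sum = 518 mod 256 = 6
Complement = 249

249


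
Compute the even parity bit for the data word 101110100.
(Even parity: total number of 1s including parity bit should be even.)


Number of 1s in data: 5
Parity bit: 1

1


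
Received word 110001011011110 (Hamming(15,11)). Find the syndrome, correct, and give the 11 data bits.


Syndrome = 0: no error detected

Data: 00101011110 (no errors)


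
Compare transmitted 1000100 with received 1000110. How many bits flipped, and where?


XOR: 0000010

1 error(s) at position(s): 5


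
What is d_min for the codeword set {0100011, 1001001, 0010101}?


Comparing all pairs, minimum distance: 4
Can detect 3 errors, correct 1 errors

4


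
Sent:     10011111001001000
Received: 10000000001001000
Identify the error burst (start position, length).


XOR: 00011111000000000

Burst at position 3, length 5


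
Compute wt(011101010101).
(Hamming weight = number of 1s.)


Counting 1s in 011101010101

7


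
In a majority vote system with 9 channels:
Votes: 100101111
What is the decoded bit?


Ones: 6 out of 9
Threshold: 5

1 (6/9 voted 1)


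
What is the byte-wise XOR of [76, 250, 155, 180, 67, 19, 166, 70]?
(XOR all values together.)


XOR chain: 76 ^ 250 ^ 155 ^ 180 ^ 67 ^ 19 ^ 166 ^ 70 = 41

41


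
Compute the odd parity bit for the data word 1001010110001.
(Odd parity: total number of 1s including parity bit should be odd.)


Number of 1s in data: 6
Parity bit: 1

1


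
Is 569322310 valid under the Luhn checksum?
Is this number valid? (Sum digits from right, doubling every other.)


Luhn sum = 34
34 mod 10 = 4

Invalid (Luhn sum mod 10 = 4)


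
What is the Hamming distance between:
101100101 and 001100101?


XOR: 100000000
Count of 1s: 1

1


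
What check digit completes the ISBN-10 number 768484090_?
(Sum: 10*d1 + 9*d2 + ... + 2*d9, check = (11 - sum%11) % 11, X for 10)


Weighted sum: 311
311 mod 11 = 3

Check digit: 8


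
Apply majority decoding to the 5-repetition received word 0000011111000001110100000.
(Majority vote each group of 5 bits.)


Groups: 00000, 11111, 00000, 11101, 00000
Majority votes: 01010

01010


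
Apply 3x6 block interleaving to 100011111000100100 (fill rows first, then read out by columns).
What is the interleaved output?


Matrix:
  100011
  111000
  100100
Read columns: 111010010001100100

111010010001100100


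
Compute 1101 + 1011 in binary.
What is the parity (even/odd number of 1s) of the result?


1101 = 13
1011 = 11
Sum = 24 = 11000
1s count = 2

even parity (2 ones in 11000)


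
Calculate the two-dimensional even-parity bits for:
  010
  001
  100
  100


Row parities: 1111
Column parities: 011

Row P: 1111, Col P: 011, Corner: 0


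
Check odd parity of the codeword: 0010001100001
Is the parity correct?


Number of 1s: 4

No, parity error (4 ones)


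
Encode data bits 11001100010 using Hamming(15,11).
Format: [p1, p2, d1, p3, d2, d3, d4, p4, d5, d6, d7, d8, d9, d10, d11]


Parity bits: p1=1, p2=1, p3=0, p4=1

111010011100010


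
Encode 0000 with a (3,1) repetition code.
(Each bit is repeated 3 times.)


Each bit -> 3 copies

000000000000


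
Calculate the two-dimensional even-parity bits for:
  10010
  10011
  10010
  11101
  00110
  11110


Row parities: 010000
Column parities: 10110

Row P: 010000, Col P: 10110, Corner: 1


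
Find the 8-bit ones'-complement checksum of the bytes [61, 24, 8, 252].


Sum = 345 mod 256 = 89
Complement = 166

166


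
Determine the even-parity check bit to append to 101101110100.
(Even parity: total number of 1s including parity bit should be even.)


Number of 1s in data: 7
Parity bit: 1

1


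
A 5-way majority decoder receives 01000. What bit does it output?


Ones: 1 out of 5
Threshold: 3

0 (1/5 voted 1)


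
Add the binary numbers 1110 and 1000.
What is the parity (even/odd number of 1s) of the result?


1110 = 14
1000 = 8
Sum = 22 = 10110
1s count = 3

odd parity (3 ones in 10110)


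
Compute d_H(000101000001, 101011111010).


XOR: 101110111011
Count of 1s: 9

9


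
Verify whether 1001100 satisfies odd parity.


Number of 1s: 3

Yes, parity is correct (3 ones)


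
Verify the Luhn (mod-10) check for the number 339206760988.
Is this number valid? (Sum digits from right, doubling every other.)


Luhn sum = 61
61 mod 10 = 1

Invalid (Luhn sum mod 10 = 1)


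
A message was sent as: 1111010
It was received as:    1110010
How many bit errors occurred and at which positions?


XOR: 0001000

1 error(s) at position(s): 3


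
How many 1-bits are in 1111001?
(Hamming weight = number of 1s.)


Counting 1s in 1111001

5


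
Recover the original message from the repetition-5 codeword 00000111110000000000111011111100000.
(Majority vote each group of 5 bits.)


Groups: 00000, 11111, 00000, 00000, 11101, 11111, 00000
Majority votes: 0100110

0100110


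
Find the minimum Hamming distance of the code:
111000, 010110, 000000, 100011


Comparing all pairs, minimum distance: 3
Can detect 2 errors, correct 1 errors

3


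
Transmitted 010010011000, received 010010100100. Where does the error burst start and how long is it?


XOR: 000000111100

Burst at position 6, length 4


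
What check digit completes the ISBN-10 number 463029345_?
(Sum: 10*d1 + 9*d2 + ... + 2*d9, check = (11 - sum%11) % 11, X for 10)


Weighted sum: 209
209 mod 11 = 0

Check digit: 0


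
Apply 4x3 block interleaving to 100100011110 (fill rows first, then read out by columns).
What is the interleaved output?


Matrix:
  100
  100
  011
  110
Read columns: 110100110010

110100110010


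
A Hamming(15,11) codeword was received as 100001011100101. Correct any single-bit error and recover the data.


Syndrome = 14: error at position 14

Data: 00101100111 (corrected bit 14)


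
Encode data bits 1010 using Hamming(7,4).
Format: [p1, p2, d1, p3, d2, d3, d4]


Parity bits: p1=1, p2=0, p3=1

1011010


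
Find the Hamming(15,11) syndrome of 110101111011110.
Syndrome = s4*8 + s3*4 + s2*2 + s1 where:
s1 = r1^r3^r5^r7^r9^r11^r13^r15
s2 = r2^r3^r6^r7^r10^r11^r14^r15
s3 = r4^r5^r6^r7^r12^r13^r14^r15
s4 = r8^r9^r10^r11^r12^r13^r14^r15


s1=1, s2=1, s3=0, s4=0

Syndrome = 3 (error at position 3)


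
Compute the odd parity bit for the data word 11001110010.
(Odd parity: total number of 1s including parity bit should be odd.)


Number of 1s in data: 6
Parity bit: 1

1


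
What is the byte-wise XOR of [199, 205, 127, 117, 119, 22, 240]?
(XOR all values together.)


XOR chain: 199 ^ 205 ^ 127 ^ 117 ^ 119 ^ 22 ^ 240 = 145

145


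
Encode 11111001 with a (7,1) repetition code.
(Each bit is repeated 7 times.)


Each bit -> 7 copies

11111111111111111111111111111111111000000000000001111111


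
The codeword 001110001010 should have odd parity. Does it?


Number of 1s: 5

Yes, parity is correct (5 ones)


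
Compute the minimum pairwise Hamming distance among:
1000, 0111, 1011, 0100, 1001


Comparing all pairs, minimum distance: 1
Can detect 0 errors, correct 0 errors

1


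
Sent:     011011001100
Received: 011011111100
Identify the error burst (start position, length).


XOR: 000000110000

Burst at position 6, length 2


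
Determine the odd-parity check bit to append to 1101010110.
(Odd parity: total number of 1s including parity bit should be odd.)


Number of 1s in data: 6
Parity bit: 1

1


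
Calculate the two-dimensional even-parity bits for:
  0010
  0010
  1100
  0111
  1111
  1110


Row parities: 110101
Column parities: 1010

Row P: 110101, Col P: 1010, Corner: 0


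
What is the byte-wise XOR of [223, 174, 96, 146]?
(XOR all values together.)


XOR chain: 223 ^ 174 ^ 96 ^ 146 = 131

131


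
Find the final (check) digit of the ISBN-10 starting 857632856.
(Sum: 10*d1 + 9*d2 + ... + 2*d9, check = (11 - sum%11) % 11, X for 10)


Weighted sum: 310
310 mod 11 = 2

Check digit: 9


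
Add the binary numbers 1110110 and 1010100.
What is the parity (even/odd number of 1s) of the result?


1110110 = 118
1010100 = 84
Sum = 202 = 11001010
1s count = 4

even parity (4 ones in 11001010)


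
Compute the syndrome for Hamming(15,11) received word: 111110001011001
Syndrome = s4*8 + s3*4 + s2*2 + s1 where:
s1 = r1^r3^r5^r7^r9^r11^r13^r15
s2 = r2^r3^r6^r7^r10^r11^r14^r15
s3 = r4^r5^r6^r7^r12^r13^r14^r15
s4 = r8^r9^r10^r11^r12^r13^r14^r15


s1=0, s2=0, s3=0, s4=0

Syndrome = 0 (no error)


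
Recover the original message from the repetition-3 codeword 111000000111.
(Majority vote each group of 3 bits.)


Groups: 111, 000, 000, 111
Majority votes: 1001

1001


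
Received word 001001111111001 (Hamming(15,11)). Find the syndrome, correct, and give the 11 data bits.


Syndrome = 1: error at position 1

Data: 10111111001 (corrected bit 1)


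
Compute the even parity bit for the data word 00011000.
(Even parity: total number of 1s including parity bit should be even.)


Number of 1s in data: 2
Parity bit: 0

0


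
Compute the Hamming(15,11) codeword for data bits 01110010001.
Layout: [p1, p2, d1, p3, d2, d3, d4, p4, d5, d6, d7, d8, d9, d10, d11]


Parity bits: p1=0, p2=0, p3=0, p4=0

000011100010001


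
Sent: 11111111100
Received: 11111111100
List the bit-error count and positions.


XOR: 00000000000

0 errors (received matches sent)


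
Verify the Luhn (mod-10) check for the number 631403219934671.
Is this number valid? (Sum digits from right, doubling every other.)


Luhn sum = 72
72 mod 10 = 2

Invalid (Luhn sum mod 10 = 2)


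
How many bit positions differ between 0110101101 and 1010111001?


XOR: 1100010100
Count of 1s: 4

4


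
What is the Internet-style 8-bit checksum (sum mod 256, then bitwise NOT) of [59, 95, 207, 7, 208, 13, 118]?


Sum = 707 mod 256 = 195
Complement = 60

60


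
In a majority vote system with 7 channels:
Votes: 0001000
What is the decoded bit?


Ones: 1 out of 7
Threshold: 4

0 (1/7 voted 1)


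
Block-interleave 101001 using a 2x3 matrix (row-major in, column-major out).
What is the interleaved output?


Matrix:
  101
  001
Read columns: 100011

100011


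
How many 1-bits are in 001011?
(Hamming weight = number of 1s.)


Counting 1s in 001011

3


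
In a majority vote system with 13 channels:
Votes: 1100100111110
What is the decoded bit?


Ones: 8 out of 13
Threshold: 7

1 (8/13 voted 1)


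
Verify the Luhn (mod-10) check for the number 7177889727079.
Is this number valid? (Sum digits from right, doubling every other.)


Luhn sum = 71
71 mod 10 = 1

Invalid (Luhn sum mod 10 = 1)


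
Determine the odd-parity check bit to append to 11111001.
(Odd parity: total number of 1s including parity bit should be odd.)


Number of 1s in data: 6
Parity bit: 1

1


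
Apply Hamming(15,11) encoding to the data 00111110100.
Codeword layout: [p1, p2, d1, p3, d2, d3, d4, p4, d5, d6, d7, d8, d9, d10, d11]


Parity bits: p1=0, p2=0, p3=1, p4=0

000101101110100


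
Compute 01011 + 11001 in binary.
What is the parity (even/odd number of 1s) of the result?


01011 = 11
11001 = 25
Sum = 36 = 100100
1s count = 2

even parity (2 ones in 100100)


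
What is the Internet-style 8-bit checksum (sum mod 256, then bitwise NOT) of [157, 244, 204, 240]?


Sum = 845 mod 256 = 77
Complement = 178

178


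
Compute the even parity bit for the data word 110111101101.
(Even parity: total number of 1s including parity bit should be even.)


Number of 1s in data: 9
Parity bit: 1

1


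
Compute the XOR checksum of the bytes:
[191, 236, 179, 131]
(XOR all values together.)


XOR chain: 191 ^ 236 ^ 179 ^ 131 = 99

99


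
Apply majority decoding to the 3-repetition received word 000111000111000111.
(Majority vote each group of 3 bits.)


Groups: 000, 111, 000, 111, 000, 111
Majority votes: 010101

010101


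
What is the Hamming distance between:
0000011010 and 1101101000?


XOR: 1101110010
Count of 1s: 6

6


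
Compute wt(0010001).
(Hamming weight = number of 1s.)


Counting 1s in 0010001

2


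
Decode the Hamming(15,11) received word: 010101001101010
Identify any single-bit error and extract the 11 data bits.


Syndrome = 1: error at position 1

Data: 00101101010 (corrected bit 1)


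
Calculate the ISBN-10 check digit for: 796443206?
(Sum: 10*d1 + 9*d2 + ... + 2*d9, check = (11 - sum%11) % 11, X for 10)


Weighted sum: 286
286 mod 11 = 0

Check digit: 0


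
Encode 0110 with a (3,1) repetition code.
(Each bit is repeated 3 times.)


Each bit -> 3 copies

000111111000


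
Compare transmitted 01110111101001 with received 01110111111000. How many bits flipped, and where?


XOR: 00000000010001

2 error(s) at position(s): 9, 13


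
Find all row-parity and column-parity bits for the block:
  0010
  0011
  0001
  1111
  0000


Row parities: 10100
Column parities: 1111

Row P: 10100, Col P: 1111, Corner: 0


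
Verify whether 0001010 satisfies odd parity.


Number of 1s: 2

No, parity error (2 ones)


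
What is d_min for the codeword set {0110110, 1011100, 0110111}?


Comparing all pairs, minimum distance: 1
Can detect 0 errors, correct 0 errors

1


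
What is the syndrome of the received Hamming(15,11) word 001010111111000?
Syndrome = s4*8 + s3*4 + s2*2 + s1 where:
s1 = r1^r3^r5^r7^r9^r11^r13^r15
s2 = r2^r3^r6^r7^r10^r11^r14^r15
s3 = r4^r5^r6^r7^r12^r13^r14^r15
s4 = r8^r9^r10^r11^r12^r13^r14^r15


s1=1, s2=0, s3=1, s4=1

Syndrome = 13 (error at position 13)


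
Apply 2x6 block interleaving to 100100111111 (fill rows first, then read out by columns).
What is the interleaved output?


Matrix:
  100100
  111111
Read columns: 110101110101

110101110101


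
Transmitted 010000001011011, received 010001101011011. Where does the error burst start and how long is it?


XOR: 000001100000000

Burst at position 5, length 2


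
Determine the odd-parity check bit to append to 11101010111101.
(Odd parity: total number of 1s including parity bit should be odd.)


Number of 1s in data: 10
Parity bit: 1

1


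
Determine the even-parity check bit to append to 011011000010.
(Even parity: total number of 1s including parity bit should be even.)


Number of 1s in data: 5
Parity bit: 1

1


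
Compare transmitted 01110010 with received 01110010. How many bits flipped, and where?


XOR: 00000000

0 errors (received matches sent)


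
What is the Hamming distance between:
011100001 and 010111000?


XOR: 001011001
Count of 1s: 4

4


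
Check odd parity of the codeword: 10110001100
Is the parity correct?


Number of 1s: 5

Yes, parity is correct (5 ones)


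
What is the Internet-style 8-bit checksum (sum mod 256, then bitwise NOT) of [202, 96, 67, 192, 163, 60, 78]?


Sum = 858 mod 256 = 90
Complement = 165

165


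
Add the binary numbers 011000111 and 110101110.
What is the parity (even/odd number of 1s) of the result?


011000111 = 199
110101110 = 430
Sum = 629 = 1001110101
1s count = 6

even parity (6 ones in 1001110101)


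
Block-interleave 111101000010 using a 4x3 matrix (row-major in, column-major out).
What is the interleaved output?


Matrix:
  111
  101
  000
  010
Read columns: 110010011100

110010011100


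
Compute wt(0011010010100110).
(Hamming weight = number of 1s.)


Counting 1s in 0011010010100110

7


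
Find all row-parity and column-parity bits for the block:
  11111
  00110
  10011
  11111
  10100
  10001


Row parities: 101100
Column parities: 10000

Row P: 101100, Col P: 10000, Corner: 1


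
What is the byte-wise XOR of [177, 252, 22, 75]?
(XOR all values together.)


XOR chain: 177 ^ 252 ^ 22 ^ 75 = 16

16


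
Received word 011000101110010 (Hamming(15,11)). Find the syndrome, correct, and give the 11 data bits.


Syndrome = 0: no error detected

Data: 10011110010 (no errors)


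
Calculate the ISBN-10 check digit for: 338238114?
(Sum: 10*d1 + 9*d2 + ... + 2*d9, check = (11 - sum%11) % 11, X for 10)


Weighted sum: 208
208 mod 11 = 10

Check digit: 1


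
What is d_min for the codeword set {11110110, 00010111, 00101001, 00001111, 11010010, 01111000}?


Comparing all pairs, minimum distance: 2
Can detect 1 errors, correct 0 errors

2


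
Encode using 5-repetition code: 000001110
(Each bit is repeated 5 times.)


Each bit -> 5 copies

000000000000000000000000011111111111111100000


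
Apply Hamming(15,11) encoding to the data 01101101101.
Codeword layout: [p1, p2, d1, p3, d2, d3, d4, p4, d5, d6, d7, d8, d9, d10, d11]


Parity bits: p1=0, p2=1, p3=1, p4=1

010111011101101


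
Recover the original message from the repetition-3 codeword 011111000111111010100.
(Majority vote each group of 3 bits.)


Groups: 011, 111, 000, 111, 111, 010, 100
Majority votes: 1101100

1101100


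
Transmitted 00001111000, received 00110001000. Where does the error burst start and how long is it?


XOR: 00111110000

Burst at position 2, length 5


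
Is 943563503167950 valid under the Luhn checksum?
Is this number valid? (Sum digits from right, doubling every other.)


Luhn sum = 64
64 mod 10 = 4

Invalid (Luhn sum mod 10 = 4)


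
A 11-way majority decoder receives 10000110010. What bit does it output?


Ones: 4 out of 11
Threshold: 6

0 (4/11 voted 1)


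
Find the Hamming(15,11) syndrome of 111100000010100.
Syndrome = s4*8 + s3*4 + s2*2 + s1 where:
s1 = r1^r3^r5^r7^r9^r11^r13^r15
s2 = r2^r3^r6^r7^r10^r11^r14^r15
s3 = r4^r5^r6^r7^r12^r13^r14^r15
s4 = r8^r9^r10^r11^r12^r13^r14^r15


s1=0, s2=1, s3=0, s4=0

Syndrome = 2 (error at position 2)


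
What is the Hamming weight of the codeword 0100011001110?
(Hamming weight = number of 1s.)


Counting 1s in 0100011001110

6


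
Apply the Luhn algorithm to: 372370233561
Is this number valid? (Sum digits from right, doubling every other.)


Luhn sum = 47
47 mod 10 = 7

Invalid (Luhn sum mod 10 = 7)


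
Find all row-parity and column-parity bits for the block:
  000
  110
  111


Row parities: 001
Column parities: 001

Row P: 001, Col P: 001, Corner: 1


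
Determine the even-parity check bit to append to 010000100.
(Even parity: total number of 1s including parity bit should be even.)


Number of 1s in data: 2
Parity bit: 0

0


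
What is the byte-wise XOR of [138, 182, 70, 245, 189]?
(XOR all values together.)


XOR chain: 138 ^ 182 ^ 70 ^ 245 ^ 189 = 50

50


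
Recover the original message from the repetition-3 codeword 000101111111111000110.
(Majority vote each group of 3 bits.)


Groups: 000, 101, 111, 111, 111, 000, 110
Majority votes: 0111101

0111101


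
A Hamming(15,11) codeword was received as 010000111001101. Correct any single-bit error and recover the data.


Syndrome = 10: error at position 10

Data: 00011101101 (corrected bit 10)


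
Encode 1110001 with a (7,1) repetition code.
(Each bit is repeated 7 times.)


Each bit -> 7 copies

1111111111111111111110000000000000000000001111111


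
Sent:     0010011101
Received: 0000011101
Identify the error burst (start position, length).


XOR: 0010000000

Burst at position 2, length 1


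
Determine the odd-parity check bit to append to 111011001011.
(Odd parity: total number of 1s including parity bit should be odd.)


Number of 1s in data: 8
Parity bit: 1

1


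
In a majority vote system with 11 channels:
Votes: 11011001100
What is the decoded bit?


Ones: 6 out of 11
Threshold: 6

1 (6/11 voted 1)


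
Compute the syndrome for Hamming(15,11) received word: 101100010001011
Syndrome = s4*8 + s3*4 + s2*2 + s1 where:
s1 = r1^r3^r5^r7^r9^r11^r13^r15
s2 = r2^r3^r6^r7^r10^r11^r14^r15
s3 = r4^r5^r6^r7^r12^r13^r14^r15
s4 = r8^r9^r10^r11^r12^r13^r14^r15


s1=1, s2=1, s3=0, s4=0

Syndrome = 3 (error at position 3)


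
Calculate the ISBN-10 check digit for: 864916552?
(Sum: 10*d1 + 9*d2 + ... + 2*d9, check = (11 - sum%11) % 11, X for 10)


Weighted sum: 304
304 mod 11 = 7

Check digit: 4


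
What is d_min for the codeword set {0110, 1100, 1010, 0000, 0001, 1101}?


Comparing all pairs, minimum distance: 1
Can detect 0 errors, correct 0 errors

1
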